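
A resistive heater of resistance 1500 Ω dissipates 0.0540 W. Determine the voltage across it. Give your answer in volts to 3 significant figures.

Rearranging the power relation for the two known quantities gives V = √(P R).
V = √(0.0540 × 1500) = 9.000 V

9.00 V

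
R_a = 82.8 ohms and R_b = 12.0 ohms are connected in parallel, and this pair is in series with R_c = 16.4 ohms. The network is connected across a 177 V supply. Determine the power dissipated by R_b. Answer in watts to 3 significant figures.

First find R_p for the parallel pair, then treat R_p + R_c as a series loop.
R_p = (82.8×12.0)/(82.8+12.0) = 10.48 Ω
R_total = R_p + 16.4 = 10.48 + 16.4 = 26.88 Ω
I = V / R_total = 177 / 26.88 = 6.585 A
Voltage across the parallel pair: V_p = I × R_p = 6.585 × 10.48 = 69.01 V
Use P = V²/R for R_b with V = V_p.
P_R_b = (69.01)² / 12.0 = 396.9 W

397 W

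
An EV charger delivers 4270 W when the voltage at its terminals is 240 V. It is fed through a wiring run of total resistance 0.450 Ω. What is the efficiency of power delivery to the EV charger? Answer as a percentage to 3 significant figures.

96.8 %

I = P / V = 4270 / 240 = 17.79 A through the wiring run.
P_line = I² R_line = (17.79)² × 0.450 = 142.4 W
P_source = P_load + P_line = 4270 + 142.4 = 4412 W
η = P_load / P_source = 4270 / 4412 = 0.9677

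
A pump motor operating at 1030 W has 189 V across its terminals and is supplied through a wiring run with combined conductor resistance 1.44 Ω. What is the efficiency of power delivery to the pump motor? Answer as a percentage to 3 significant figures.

I = P / V = 1030 / 189 = 5.450 A through the wiring run.
P_line = I² R_line = (5.450)² × 1.44 = 42.77 W
P_source = P_load + P_line = 1030 + 42.77 = 1073 W
η = P_load / P_source = 1030 / 1073 = 0.9601

96.0 %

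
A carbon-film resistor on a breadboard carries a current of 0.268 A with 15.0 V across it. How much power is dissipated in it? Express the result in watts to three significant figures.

V and I are known directly — P = V I, no intermediate step needed.
P = 15.0 V × 0.2680 A = 4.020 W

4.02 W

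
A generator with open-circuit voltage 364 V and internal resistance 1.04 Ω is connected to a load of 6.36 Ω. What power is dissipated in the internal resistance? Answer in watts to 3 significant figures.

2520 W

The internal resistance carries the same current as the load; P_int = I²r.
I = ε / (r + R) = 364 / (1.04 + 6.36) = 49.19 A
P_int = I² r = (49.19)² × 1.04 = 2516 W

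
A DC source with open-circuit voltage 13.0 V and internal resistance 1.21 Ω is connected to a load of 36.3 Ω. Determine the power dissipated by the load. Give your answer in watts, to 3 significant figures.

4.36 W

With r and R in series, I = ε/(r+R); the load dissipates I²R.
I = ε / (r + R) = 13.0 / (1.21 + 36.3) = 0.3466 A
P_load = I² R = (0.3466)² × 36.3 = 4.360 W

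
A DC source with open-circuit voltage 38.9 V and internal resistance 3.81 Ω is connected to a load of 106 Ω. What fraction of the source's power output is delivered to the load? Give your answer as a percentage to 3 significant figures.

96.5 %

η = P_load/(P_load+P_int) = I²R/(I²R+I²r) = R/(R+r) — the I² cancels for series elements.
η = R / (R + r) = 106 / (106 + 3.81) = 0.9653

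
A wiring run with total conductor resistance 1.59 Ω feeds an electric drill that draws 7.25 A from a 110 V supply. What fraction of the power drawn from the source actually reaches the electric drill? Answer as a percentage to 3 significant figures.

89.5 %

The wiring run carries the full 7.25 A.
P_line = I² R_line = (7.250)² × 1.59 = 83.57 W
P_source = V I = 110 × 7.250 = 797.5 W; P_load = 713.9 W
η = P_load / P_source = 713.9 / 797.5 = 0.8952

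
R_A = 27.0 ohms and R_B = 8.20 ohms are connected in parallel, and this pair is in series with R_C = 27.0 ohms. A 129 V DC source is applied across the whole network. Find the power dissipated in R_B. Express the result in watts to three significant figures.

Combine R_A and R_B into their parallel equivalent first, reducing the network to two series resistors.
R_p = (27.0×8.20)/(27.0+8.20) = 6.290 Ω
R_total = R_p + 27.0 = 6.290 + 27.0 = 33.29 Ω
I = V / R_total = 129 / 33.29 = 3.875 A
Voltage across the parallel pair: V_p = I × R_p = 3.875 × 6.290 = 24.37 V
R_B has V_p across it, so P = V_p²/R_B.
P_R_B = (24.37)² / 8.20 = 72.45 W

72.4 W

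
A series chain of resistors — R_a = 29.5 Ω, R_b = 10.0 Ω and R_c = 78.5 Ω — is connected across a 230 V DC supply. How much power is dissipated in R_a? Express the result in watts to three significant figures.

112 W

In a series string the same current flows through every resistor — find that current, then P = I²R for the one we want.
R_total = 29.5 + 10.0 + 78.5 = 118.0 Ω
I = V / R_total = 230 / 118.0 = 1.949 A
P_R_a = I² × R_a = (1.949)² × 29.5 = 112.1 W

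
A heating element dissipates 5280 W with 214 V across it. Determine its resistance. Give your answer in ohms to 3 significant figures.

8.67 Ω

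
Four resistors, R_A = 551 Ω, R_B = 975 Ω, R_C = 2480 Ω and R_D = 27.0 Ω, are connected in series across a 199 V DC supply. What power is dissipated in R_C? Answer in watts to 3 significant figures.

6.04 W

Every series element carries the same I. Get I from the total resistance, then P = I² × R_C.
R_total = 551 + 975 + 2480 + 27.0 = 4033 Ω
I = V / R_total = 199 / 4033 = 0.04934 A
P_R_C = I² × R_C = (0.04934)² × 2480 = 6.038 W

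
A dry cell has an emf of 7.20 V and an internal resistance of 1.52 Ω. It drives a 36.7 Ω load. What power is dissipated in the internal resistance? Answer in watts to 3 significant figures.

0.0539 W

The internal resistance carries the same current as the load; P_int = I²r.
I = ε / (r + R) = 7.20 / (1.52 + 36.7) = 0.1884 A
P_int = I² r = (0.1884)² × 1.52 = 0.05394 W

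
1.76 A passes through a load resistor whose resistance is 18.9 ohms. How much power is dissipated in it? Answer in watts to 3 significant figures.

The current through and the resistance of the element are both given; use P = I²R.
P = (1.760 A)² × 18.9 Ω = 58.54 W

58.5 W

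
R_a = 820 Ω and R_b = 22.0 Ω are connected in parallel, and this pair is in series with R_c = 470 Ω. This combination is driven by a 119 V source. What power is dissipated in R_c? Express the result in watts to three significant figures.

First find R_p for the parallel pair, then treat R_p + R_c as a series loop.
R_p = (820×22.0)/(820+22.0) = 21.43 Ω
R_total = R_p + 470 = 21.43 + 470 = 491.4 Ω
I = V / R_total = 119 / 491.4 = 0.2422 A
R_c is the series element, so its power is I²R.
P_R_c = (0.2422)² × 470 = 27.56 W

27.6 W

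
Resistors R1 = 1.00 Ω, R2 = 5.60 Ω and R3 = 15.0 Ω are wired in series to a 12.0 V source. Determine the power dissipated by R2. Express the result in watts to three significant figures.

1.73 W

The current is common to all series resistors; compute it, then apply P = I²R for the target.
R_total = 1.00 + 5.60 + 15.0 = 21.60 Ω
I = V / R_total = 12.0 / 21.60 = 0.5556 A
P_R2 = I² × R2 = (0.5556)² × 5.60 = 1.728 W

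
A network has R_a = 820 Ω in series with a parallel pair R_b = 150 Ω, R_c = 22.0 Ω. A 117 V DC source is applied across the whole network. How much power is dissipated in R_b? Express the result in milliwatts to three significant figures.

47.7 mW

Collapse R_b‖R_c to a single equivalent, reducing the network to two series elements.
R_p = (150×22.0)/(150+22.0) = 19.19 Ω
R_total = 820 + 19.19 = 839.2 Ω
I = V / R_total = 117 / 839.2 = 0.1394 A
Voltage across the parallel pair: V_p = I × R_p = 0.1394 × 19.19 = 2.675 V
R_b is across V_p, so use P = V²/R for that branch.
P_R_b = (2.675)² / 150 = 0.04770 W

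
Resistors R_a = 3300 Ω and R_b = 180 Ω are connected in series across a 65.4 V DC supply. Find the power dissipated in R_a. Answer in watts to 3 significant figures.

Series elements share the same current, so find I first, then use P = I²R.
R_total = 3300 + 180 = 3480 Ω
I = V / R_total = 65.4 / 3480 = 0.01879 A
P_R_a = I² × R_a = (0.01879)² × 3300 = 1.165 W

1.17 W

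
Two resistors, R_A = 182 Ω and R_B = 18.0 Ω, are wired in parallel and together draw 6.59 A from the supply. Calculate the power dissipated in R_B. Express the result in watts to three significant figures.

647 W

Only the total current is stated, so first find the parallel equivalent to get the voltage across the combination.
1/R_eq = 1/182 + 1/18.0 ⇒ R_eq = 16.38 Ω
V = I_total × R_eq = 6.590 × 16.38 = 107.9 V
P_R_B = V² / R_B = (107.9)² / 18.0 = 647.3 W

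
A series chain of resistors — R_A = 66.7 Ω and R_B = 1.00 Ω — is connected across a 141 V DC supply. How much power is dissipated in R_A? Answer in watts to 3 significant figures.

Since the resistors are in series they all carry the loop current I = V/R_total; the power in any one is I²R.
R_total = 66.7 + 1.00 = 67.70 Ω
I = V / R_total = 141 / 67.70 = 2.083 A
P_R_A = I² × R_A = (2.083)² × 66.7 = 289.3 W

289 W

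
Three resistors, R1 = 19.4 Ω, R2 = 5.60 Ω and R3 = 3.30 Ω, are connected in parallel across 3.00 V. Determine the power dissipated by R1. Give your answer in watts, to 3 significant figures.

0.464 W

The supply voltage appears across each parallel branch — just use P = V²/R1.
P_R1 = V² / R1 = (3.00)² / 19.4 Ω = 0.4639 W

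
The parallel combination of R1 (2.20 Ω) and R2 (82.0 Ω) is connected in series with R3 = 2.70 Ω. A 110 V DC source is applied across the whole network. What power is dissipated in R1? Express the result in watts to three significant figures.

Combine R1 and R2 into their parallel equivalent first, reducing the network to two series resistors.
R_p = (2.20×82.0)/(2.20+82.0) = 2.143 Ω
R_total = R_p + 2.70 = 2.143 + 2.70 = 4.843 Ω
I = V / R_total = 110 / 4.843 = 22.72 A
Voltage across the parallel pair: V_p = I × R_p = 22.72 × 2.143 = 48.67 V
Use P = V²/R for R1 with V = V_p.
P_R1 = (48.67)² / 2.20 = 1077 W

1080 W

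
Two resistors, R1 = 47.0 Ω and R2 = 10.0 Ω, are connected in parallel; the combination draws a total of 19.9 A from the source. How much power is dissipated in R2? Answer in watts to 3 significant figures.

Parallel branches share V, not I — compute V via R_eq, then use V²/R for the target branch.
1/R_eq = 1/47.0 + 1/10.0 ⇒ R_eq = 8.246 Ω
V = I_total × R_eq = 19.90 × 8.246 = 164.1 V
P_R2 = V² / R2 = (164.1)² / 10.0 = 2692 W

2690 W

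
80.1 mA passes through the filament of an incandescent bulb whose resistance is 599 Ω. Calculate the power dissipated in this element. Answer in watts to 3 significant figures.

The current through and the resistance of the element are both given; use P = I²R.
P = (0.08010 A)² × 599 Ω = 3.843 W

3.84 W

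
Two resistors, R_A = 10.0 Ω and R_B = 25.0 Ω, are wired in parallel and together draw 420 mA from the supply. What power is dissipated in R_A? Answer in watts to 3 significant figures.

0.900 W

Only the total current is stated, so first find the parallel equivalent to get the voltage across the combination.
1/R_eq = 1/10.0 + 1/25.0 ⇒ R_eq = 7.143 Ω
V = I_total × R_eq = 0.4200 × 7.143 = 3.000 V
P_R_A = V² / R_A = (3.000)² / 10.0 = 0.9000 W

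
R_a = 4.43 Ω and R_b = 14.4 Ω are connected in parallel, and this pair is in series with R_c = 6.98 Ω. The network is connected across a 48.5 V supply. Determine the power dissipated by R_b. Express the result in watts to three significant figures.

17.4 W

Reduce the parallel combination to a single R_p; the circuit then becomes R_p in series with the remaining resistor.
R_p = (4.43×14.4)/(4.43+14.4) = 3.388 Ω
R_total = R_p + 6.98 = 3.388 + 6.98 = 10.37 Ω
I = V / R_total = 48.5 / 10.37 = 4.678 A
Voltage across the parallel pair: V_p = I × R_p = 4.678 × 3.388 = 15.85 V
R_b has V_p across it, so P = V_p²/R_b.
P_R_b = (15.85)² / 14.4 = 17.44 W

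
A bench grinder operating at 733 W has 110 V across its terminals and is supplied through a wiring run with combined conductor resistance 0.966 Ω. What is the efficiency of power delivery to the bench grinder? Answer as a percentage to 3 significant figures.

94.5 %

I = P / V = 733 / 110 = 6.664 A through the wiring run.
P_line = I² R_line = (6.664)² × 0.966 = 42.89 W
P_source = P_load + P_line = 733.0 + 42.89 = 775.9 W
η = P_load / P_source = 733.0 / 775.9 = 0.9447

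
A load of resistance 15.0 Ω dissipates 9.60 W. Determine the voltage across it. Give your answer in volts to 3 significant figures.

Inverting the appropriate power form: V = √(P R).
V = √(9.60 × 15.0) = 12.00 V

12.0 V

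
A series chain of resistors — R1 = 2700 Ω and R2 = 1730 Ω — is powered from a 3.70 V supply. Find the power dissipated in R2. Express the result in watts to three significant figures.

0.00121 W

Series elements share the same current, so find I first, then use P = I²R.
R_total = 2700 + 1730 = 4430 Ω
I = V / R_total = 3.70 / 4430 = 0.0008352 A
P_R2 = I² × R2 = (0.0008352)² × 1730 = 0.001207 W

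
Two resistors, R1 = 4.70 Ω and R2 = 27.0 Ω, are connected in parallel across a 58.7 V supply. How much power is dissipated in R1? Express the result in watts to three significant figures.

733 W

Parallel branches share the same voltage; P = V²/R gives the branch power in one step.
P_R1 = V² / R1 = (58.7)² / 4.70 Ω = 733.1 W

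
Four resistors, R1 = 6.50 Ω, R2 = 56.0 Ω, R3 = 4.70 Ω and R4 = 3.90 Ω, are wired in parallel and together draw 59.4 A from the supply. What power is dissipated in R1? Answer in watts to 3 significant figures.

The branches share the same voltage, but only the total current is given — find V from the equivalent resistance first.
1/R_eq = 1/6.50 + 1/56.0 + 1/4.70 + 1/3.90 ⇒ R_eq = 1.560 Ω
V = I_total × R_eq = 59.40 × 1.560 = 92.69 V
P_R1 = V² / R1 = (92.69)² / 6.50 = 1322 W

1320 W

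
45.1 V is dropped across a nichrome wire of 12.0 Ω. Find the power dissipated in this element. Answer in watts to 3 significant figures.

V and R are stated; P = V²/R avoids computing the current.
P = (45.1 V)² / 12.0 Ω = 169.5 W

170 W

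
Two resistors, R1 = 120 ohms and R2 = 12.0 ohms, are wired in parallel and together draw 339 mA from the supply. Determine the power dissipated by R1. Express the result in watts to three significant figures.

Parallel branches share V, not I — compute V via R_eq, then use V²/R for the target branch.
1/R_eq = 1/120 + 1/12.0 ⇒ R_eq = 10.91 Ω
V = I_total × R_eq = 0.3390 × 10.91 = 3.698 V
P_R1 = V² / R1 = (3.698)² / 120 = 0.1140 W

0.114 W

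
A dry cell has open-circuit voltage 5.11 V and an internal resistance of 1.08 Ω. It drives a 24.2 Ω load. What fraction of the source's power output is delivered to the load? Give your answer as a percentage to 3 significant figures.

95.7 %

η = P_load/(P_load+P_int) = I²R/(I²R+I²r) = R/(R+r) — the I² cancels for series elements.
η = R / (R + r) = 24.2 / (24.2 + 1.08) = 0.9573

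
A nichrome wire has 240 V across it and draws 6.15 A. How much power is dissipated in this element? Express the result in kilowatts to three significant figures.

Since both terminal voltage and current are stated, P = V I gives the power in one step.
P = 240 V × 6.150 A = 1476 W

1.48 kW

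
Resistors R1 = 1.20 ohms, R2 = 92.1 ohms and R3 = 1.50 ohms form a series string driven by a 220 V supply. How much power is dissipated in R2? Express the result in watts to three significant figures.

496 W

Every series element carries the same I. Get I from the total resistance, then P = I² × R2.
R_total = 1.20 + 92.1 + 1.50 = 94.80 Ω
I = V / R_total = 220 / 94.80 = 2.321 A
P_R2 = I² × R2 = (2.321)² × 92.1 = 496.0 W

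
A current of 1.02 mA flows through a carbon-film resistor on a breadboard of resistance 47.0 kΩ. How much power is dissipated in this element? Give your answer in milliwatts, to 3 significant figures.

48.9 mW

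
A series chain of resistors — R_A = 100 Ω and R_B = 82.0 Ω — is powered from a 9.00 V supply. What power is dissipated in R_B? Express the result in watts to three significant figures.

Series elements share the same current, so find I first, then use P = I²R.
R_total = 100 + 82.0 = 182.0 Ω
I = V / R_total = 9.00 / 182.0 = 0.04945 A
P_R_B = I² × R_B = (0.04945)² × 82.0 = 0.2005 W

0.201 W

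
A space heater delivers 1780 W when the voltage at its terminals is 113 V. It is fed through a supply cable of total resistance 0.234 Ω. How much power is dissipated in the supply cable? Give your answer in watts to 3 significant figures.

58.1 W

The supply cable is a series resistance carrying the load current; its dissipation is I²R_line.
I = P / V = 1780 / 113 = 15.75 A through the supply cable.
P_line = I² R_line = (15.75)² × 0.234 = 58.06 W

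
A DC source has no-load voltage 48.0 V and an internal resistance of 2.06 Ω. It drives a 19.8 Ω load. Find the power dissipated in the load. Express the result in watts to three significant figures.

95.5 W

With r and R in series, I = ε/(r+R); the load dissipates I²R.
I = ε / (r + R) = 48.0 / (2.06 + 19.8) = 2.196 A
P_load = I² R = (2.196)² × 19.8 = 95.47 W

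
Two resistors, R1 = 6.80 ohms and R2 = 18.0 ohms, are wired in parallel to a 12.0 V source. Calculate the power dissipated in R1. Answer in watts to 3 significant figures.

Each parallel branch sees the full supply voltage, so P = V²/R applies directly to the target branch.
P_R1 = V² / R1 = (12.0)² / 6.80 Ω = 21.18 W

21.2 W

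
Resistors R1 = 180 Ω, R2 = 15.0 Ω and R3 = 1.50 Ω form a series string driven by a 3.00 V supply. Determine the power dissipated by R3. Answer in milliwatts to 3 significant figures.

0.350 mW

Every series element carries the same I. Get I from the total resistance, then P = I² × R3.
R_total = 180 + 15.0 + 1.50 = 196.5 Ω
I = V / R_total = 3.00 / 196.5 = 0.01527 A
P_R3 = I² × R3 = (0.01527)² × 1.50 = 0.0003496 W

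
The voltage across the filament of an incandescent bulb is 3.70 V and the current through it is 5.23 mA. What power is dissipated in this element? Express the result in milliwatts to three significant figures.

19.4 mW

V and I are known directly — P = V I, no intermediate step needed.
P = 3.70 V × 0.005230 A = 0.01935 W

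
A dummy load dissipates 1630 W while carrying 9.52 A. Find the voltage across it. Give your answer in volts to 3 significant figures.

Rearranging the power relation for the two known quantities gives V = P / I.
V = 1630 / 9.520 = 171.2 V

171 V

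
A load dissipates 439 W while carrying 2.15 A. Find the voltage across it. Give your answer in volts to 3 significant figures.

Rearranging the power relation for the two known quantities gives V = P / I.
V = 439 / 2.150 = 204.2 V

204 V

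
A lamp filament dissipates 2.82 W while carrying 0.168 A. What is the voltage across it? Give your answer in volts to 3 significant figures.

16.8 V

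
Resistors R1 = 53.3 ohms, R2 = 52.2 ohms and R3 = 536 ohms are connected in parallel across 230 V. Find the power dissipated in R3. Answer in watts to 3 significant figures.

98.7 W

The supply voltage appears across each parallel branch — just use P = V²/R3.
P_R3 = V² / R3 = (230)² / 536 Ω = 98.69 W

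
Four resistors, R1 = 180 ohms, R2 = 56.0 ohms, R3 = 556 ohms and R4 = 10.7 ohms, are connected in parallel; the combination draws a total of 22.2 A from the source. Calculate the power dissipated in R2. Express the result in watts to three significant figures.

The branches share the same voltage, but only the total current is given — find V from the equivalent resistance first.
1/R_eq = 1/180 + 1/56.0 + 1/556 + 1/10.7 ⇒ R_eq = 8.427 Ω
V = I_total × R_eq = 22.20 × 8.427 = 187.1 V
P_R2 = V² / R2 = (187.1)² / 56.0 = 624.9 W

625 W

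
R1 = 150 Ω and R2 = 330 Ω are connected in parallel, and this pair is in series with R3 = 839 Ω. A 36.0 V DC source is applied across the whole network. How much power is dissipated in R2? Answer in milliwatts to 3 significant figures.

47.1 mW

Collapse the R1‖R2 pair into one equivalent R_p; then R_p and R3 form a series string.
R_p = (150×330)/(150+330) = 103.1 Ω
R_total = R_p + 839 = 103.1 + 839 = 942.1 Ω
I = V / R_total = 36.0 / 942.1 = 0.03821 A
Voltage across the parallel pair: V_p = I × R_p = 0.03821 × 103.1 = 3.941 V
R2 has V_p across it, so P = V_p²/R2.
P_R2 = (3.941)² / 330 = 0.04705 W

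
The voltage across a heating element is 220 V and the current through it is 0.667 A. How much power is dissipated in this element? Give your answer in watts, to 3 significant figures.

V and I are known directly — P = V I, no intermediate step needed.
P = 220 V × 0.6670 A = 146.7 W

147 W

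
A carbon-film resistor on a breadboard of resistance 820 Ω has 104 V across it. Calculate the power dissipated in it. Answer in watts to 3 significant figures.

13.2 W

Voltage and resistance are given, so P = V²/R is the one-step route.
P = (104 V)² / 820 Ω = 13.19 W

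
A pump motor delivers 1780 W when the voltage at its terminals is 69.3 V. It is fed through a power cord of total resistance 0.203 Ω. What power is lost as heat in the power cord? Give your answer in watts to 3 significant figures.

The power cord is a series resistance carrying the load current; its dissipation is I²R_line.
I = P / V = 1780 / 69.3 = 25.69 A through the power cord.
P_line = I² R_line = (25.69)² × 0.203 = 133.9 W

134 W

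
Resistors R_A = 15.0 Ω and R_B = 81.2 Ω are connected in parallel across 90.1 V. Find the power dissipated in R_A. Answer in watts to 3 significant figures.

Each parallel branch sees the full supply voltage, so P = V²/R applies directly to the target branch.
P_R_A = V² / R_A = (90.1)² / 15.0 Ω = 541.2 W

541 W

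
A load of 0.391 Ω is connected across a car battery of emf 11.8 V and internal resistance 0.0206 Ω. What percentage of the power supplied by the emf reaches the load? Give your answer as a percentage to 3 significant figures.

Both r and R carry the same current, so the power split is just the resistance split: η = R/(R+r).
η = R / (R + r) = 0.391 / (0.391 + 0.0206) = 0.9500

95.0 %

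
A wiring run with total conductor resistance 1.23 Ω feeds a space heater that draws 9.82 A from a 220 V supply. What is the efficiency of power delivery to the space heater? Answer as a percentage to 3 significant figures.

The wiring run carries the full 9.82 A.
P_line = I² R_line = (9.820)² × 1.23 = 118.6 W
P_source = V I = 220 × 9.820 = 2160 W; P_load = 2042 W
η = P_load / P_source = 2042 / 2160 = 0.9451

94.5 %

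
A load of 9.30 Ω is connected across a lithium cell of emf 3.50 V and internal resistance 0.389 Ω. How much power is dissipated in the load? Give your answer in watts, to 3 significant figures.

Load and internal resistance form a series loop — compute the loop current, then the load power via I²R.
I = ε / (r + R) = 3.50 / (0.389 + 9.30) = 0.3612 A
P_load = I² R = (0.3612)² × 9.30 = 1.214 W

1.21 W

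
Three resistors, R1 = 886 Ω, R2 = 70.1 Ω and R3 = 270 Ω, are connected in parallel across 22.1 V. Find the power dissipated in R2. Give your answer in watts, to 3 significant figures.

6.97 W

Parallel branches share the same voltage; P = V²/R gives the branch power in one step.
P_R2 = V² / R2 = (22.1)² / 70.1 Ω = 6.967 W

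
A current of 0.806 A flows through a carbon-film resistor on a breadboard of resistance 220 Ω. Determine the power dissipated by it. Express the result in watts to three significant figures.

143 W

Current and resistance are given, so P = I²R is the direct form.
P = (0.8060 A)² × 220 Ω = 142.9 W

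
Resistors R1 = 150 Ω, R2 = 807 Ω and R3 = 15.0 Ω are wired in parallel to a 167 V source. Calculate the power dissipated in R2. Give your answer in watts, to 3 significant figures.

The supply voltage appears across each parallel branch — just use P = V²/R2.
P_R2 = V² / R2 = (167)² / 807 Ω = 34.56 W

34.6 W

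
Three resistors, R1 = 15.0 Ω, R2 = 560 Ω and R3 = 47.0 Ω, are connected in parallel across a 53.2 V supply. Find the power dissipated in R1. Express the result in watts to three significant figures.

The supply voltage appears across each parallel branch — just use P = V²/R1.
P_R1 = V² / R1 = (53.2)² / 15.0 Ω = 188.7 W

189 W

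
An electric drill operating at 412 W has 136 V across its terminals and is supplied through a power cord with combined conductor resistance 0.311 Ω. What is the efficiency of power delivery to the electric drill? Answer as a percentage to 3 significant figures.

99.3 %

I = P / V = 412 / 136 = 3.029 A through the power cord.
P_line = I² R_line = (3.029)² × 0.311 = 2.854 W
P_source = P_load + P_line = 412.0 + 2.854 = 414.9 W
η = P_load / P_source = 412.0 / 414.9 = 0.9931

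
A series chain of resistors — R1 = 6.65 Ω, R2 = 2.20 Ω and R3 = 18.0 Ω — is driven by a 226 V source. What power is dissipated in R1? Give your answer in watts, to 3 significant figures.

471 W

The current is common to all series resistors; compute it, then apply P = I²R for the target.
R_total = 6.65 + 2.20 + 18.0 = 26.85 Ω
I = V / R_total = 226 / 26.85 = 8.417 A
P_R1 = I² × R1 = (8.417)² × 6.65 = 471.1 W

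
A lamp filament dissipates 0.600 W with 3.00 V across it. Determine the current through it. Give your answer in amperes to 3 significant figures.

Rearranging the power relation for the two known quantities gives I = P / V.
I = 0.600 / 3.00 = 0.2000 A

0.200 A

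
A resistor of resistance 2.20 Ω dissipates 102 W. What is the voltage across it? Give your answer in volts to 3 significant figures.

15.0 V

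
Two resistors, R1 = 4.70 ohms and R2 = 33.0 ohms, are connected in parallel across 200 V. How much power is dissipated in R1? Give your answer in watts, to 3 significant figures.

Parallel branches share the same voltage; P = V²/R gives the branch power in one step.
P_R1 = V² / R1 = (200)² / 4.70 Ω = 8511 W

8510 W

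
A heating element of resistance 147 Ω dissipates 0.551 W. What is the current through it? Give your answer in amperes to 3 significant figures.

0.0612 A

From P = V I = I²R = V²/R, with the two given quantities we get I = √(P / R).
I = √(0.551 / 147) = 0.06122 A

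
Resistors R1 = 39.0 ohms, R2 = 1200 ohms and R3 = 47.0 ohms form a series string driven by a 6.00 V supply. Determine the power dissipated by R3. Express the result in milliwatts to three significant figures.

Since the resistors are in series they all carry the loop current I = V/R_total; the power in any one is I²R.
R_total = 39.0 + 1200 + 47.0 = 1286 Ω
I = V / R_total = 6.00 / 1286 = 0.004666 A
P_R3 = I² × R3 = (0.004666)² × 47.0 = 0.001023 W

1.02 mW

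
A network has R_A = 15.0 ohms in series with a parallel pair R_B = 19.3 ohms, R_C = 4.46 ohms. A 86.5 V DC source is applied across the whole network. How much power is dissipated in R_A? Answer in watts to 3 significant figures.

324 W

Collapse R_B‖R_C to a single equivalent, reducing the network to two series elements.
R_p = (19.3×4.46)/(19.3+4.46) = 3.623 Ω
R_total = 15.0 + 3.623 = 18.62 Ω
I = V / R_total = 86.5 / 18.62 = 4.645 A
All the current flows through R_A; use P = I²R.
P_R_A = (4.645)² × 15.0 = 323.6 W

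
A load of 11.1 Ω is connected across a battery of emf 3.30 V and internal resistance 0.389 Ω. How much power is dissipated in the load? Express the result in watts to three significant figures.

0.916 W

With r and R in series, I = ε/(r+R); the load dissipates I²R.
I = ε / (r + R) = 3.30 / (0.389 + 11.1) = 0.2872 A
P_load = I² R = (0.2872)² × 11.1 = 0.9158 W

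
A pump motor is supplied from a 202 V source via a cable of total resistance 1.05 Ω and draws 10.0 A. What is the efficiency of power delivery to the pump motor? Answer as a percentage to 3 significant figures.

The cable carries the full 10.0 A.
P_line = I² R_line = (10.00)² × 1.05 = 105.0 W
P_source = V I = 202 × 10.00 = 2020 W; P_load = 1915 W
η = P_load / P_source = 1915 / 2020 = 0.9480

94.8 %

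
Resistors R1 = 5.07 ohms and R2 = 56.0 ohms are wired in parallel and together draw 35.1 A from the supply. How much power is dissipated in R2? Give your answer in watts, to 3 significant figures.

476 W

Parallel branches share V, not I — compute V via R_eq, then use V²/R for the target branch.
1/R_eq = 1/5.07 + 1/56.0 ⇒ R_eq = 4.649 Ω
V = I_total × R_eq = 35.10 × 4.649 = 163.2 V
P_R2 = V² / R2 = (163.2)² / 56.0 = 475.5 W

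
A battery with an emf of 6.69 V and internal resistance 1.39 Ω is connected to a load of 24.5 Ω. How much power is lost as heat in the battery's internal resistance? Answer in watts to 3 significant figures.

0.0928 W

The internal resistance carries the same current as the load; P_int = I²r.
I = ε / (r + R) = 6.69 / (1.39 + 24.5) = 0.2584 A
P_int = I² r = (0.2584)² × 1.39 = 0.09281 W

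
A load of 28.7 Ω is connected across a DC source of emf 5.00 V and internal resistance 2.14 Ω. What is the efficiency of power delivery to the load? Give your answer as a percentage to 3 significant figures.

93.1 %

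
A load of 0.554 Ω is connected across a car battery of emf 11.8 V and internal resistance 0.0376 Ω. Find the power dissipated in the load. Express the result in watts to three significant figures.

The internal resistance and the load are in series, so the same I flows through both; get I from ε/(r+R), then I²R for the load.
I = ε / (r + R) = 11.8 / (0.0376 + 0.554) = 19.95 A
P_load = I² R = (19.95)² × 0.554 = 220.4 W

220 W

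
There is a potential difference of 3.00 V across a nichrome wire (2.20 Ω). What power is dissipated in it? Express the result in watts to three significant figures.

4.09 W

With V across and R both known, P = V²/R gives the dissipation directly.
P = (3.00 V)² / 2.20 Ω = 4.091 W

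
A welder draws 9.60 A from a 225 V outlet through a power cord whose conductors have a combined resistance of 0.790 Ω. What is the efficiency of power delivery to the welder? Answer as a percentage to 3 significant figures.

The power cord carries the full 9.60 A.
P_line = I² R_line = (9.600)² × 0.790 = 72.81 W
P_source = V I = 225 × 9.600 = 2160 W; P_load = 2087 W
η = P_load / P_source = 2087 / 2160 = 0.9663

96.6 %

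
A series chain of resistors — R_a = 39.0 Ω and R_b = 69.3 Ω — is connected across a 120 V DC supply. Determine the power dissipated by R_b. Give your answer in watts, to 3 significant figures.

85.1 W

The current is common to all series resistors; compute it, then apply P = I²R for the target.
R_total = 39.0 + 69.3 = 108.3 Ω
I = V / R_total = 120 / 108.3 = 1.108 A
P_R_b = I² × R_b = (1.108)² × 69.3 = 85.08 W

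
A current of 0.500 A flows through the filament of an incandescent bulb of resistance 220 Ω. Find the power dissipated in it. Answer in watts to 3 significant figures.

The current through and the resistance of the element are both given; use P = I²R.
P = (0.5000 A)² × 220 Ω = 55.00 W

55.0 W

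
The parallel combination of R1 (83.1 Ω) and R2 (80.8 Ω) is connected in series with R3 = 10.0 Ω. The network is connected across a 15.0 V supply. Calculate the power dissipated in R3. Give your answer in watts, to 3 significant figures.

0.866 W

Combine R1 and R2 into their parallel equivalent first, reducing the network to two series resistors.
R_p = (83.1×80.8)/(83.1+80.8) = 40.97 Ω
R_total = R_p + 10.0 = 40.97 + 10.0 = 50.97 Ω
I = V / R_total = 15.0 / 50.97 = 0.2943 A
R3 carries the full series current, so P = I²R.
P_R3 = (0.2943)² × 10.0 = 0.8662 W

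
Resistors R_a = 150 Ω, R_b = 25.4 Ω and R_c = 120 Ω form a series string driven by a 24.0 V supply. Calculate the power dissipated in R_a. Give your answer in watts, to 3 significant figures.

Since the resistors are in series they all carry the loop current I = V/R_total; the power in any one is I²R.
R_total = 150 + 25.4 + 120 = 295.4 Ω
I = V / R_total = 24.0 / 295.4 = 0.08125 A
P_R_a = I² × R_a = (0.08125)² × 150 = 0.9901 W

0.990 W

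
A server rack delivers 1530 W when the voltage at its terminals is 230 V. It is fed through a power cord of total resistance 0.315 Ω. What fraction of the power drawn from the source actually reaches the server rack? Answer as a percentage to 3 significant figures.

I = P / V = 1530 / 230 = 6.652 A through the power cord.
P_line = I² R_line = (6.652)² × 0.315 = 13.94 W
P_source = P_load + P_line = 1530 + 13.94 = 1544 W
η = P_load / P_source = 1530 / 1544 = 0.9910

99.1 %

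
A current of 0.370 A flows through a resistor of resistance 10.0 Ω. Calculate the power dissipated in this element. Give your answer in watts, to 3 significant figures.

1.37 W

The current through and the resistance of the element are both given; use P = I²R.
P = (0.3700 A)² × 10.0 Ω = 1.369 W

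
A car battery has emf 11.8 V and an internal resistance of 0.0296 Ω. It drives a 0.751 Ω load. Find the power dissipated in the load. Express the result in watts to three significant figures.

The internal resistance and the load are in series, so the same I flows through both; get I from ε/(r+R), then I²R for the load.
I = ε / (r + R) = 11.8 / (0.0296 + 0.751) = 15.12 A
P_load = I² R = (15.12)² × 0.751 = 171.6 W

172 W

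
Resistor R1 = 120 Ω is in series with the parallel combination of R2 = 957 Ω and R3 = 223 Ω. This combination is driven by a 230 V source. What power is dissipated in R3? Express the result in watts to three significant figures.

85.7 W

Reduce the parallel pair to R_p first; the network is then a simple series string.
R_p = (957×223)/(957+223) = 180.9 Ω
R_total = 120 + 180.9 = 300.9 Ω
I = V / R_total = 230 / 300.9 = 0.7645 A
Voltage across the parallel pair: V_p = I × R_p = 0.7645 × 180.9 = 138.3 V
R3 is across V_p, so use P = V²/R for that branch.
P_R3 = (138.3)² / 223 = 85.72 W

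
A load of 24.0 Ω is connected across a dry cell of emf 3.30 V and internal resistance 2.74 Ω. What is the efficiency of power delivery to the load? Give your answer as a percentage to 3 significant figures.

Both r and R carry the same current, so the power split is just the resistance split: η = R/(R+r).
η = R / (R + r) = 24.0 / (24.0 + 2.74) = 0.8975

89.8 %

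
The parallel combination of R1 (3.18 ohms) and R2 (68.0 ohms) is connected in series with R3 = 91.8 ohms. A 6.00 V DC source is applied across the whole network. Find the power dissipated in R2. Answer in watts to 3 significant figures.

0.000543 W

Combine R1 and R2 into their parallel equivalent first, reducing the network to two series resistors.
R_p = (3.18×68.0)/(3.18+68.0) = 3.038 Ω
R_total = R_p + 91.8 = 3.038 + 91.8 = 94.84 Ω
I = V / R_total = 6.00 / 94.84 = 0.06327 A
Voltage across the parallel pair: V_p = I × R_p = 0.06327 × 3.038 = 0.1922 V
R2 has V_p across it, so P = V_p²/R2.
P_R2 = (0.1922)² / 68.0 = 0.0005432 W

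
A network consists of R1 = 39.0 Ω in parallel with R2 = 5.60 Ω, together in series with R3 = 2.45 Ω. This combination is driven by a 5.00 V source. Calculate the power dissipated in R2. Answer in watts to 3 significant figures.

Reduce the parallel combination to a single R_p; the circuit then becomes R_p in series with the remaining resistor.
R_p = (39.0×5.60)/(39.0+5.60) = 4.897 Ω
R_total = R_p + 2.45 = 4.897 + 2.45 = 7.347 Ω
I = V / R_total = 5.00 / 7.347 = 0.6806 A
Voltage across the parallel pair: V_p = I × R_p = 0.6806 × 4.897 = 3.333 V
R2 sits across V_p; its power is V_p²/R.
P_R2 = (3.333)² / 5.60 = 1.983 W

1.98 W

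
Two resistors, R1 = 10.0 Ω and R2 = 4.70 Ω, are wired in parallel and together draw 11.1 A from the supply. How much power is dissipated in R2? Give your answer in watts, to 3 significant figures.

268 W

Parallel branches share V, not I — compute V via R_eq, then use V²/R for the target branch.
1/R_eq = 1/10.0 + 1/4.70 ⇒ R_eq = 3.197 Ω
V = I_total × R_eq = 11.10 × 3.197 = 35.49 V
P_R2 = V² / R2 = (35.49)² / 4.70 = 268.0 W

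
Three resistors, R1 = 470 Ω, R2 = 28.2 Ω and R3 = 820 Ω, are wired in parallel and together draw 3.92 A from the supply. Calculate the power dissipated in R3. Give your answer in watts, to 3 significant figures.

12.4 W

Parallel branches share V, not I — compute V via R_eq, then use V²/R for the target branch.
1/R_eq = 1/470 + 1/28.2 + 1/820 ⇒ R_eq = 25.77 Ω
V = I_total × R_eq = 3.920 × 25.77 = 101.0 V
P_R3 = V² / R3 = (101.0)² / 820 = 12.44 W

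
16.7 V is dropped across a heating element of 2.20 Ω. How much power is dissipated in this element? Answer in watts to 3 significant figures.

V and R are stated; P = V²/R avoids computing the current.
P = (16.7 V)² / 2.20 Ω = 126.8 W

127 W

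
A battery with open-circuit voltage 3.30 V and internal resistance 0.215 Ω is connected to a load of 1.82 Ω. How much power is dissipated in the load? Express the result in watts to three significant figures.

Load and internal resistance form a series loop — compute the loop current, then the load power via I²R.
I = ε / (r + R) = 3.30 / (0.215 + 1.82) = 1.622 A
P_load = I² R = (1.622)² × 1.82 = 4.786 W

4.79 W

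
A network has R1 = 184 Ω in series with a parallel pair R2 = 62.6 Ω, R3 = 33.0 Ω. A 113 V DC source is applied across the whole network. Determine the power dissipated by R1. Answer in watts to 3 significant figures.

55.6 W

Collapse R2‖R3 to a single equivalent, reducing the network to two series elements.
R_p = (62.6×33.0)/(62.6+33.0) = 21.61 Ω
R_total = 184 + 21.61 = 205.6 Ω
I = V / R_total = 113 / 205.6 = 0.5496 A
R1 is in the main series path, so its power is I²R1.
P_R1 = (0.5496)² × 184 = 55.58 W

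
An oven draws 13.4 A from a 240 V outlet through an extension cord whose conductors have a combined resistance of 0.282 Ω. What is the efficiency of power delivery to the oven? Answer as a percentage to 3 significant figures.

98.4 %

The extension cord carries the full 13.4 A.
P_line = I² R_line = (13.40)² × 0.282 = 50.64 W
P_source = V I = 240 × 13.40 = 3216 W; P_load = 3165 W
η = P_load / P_source = 3165 / 3216 = 0.9843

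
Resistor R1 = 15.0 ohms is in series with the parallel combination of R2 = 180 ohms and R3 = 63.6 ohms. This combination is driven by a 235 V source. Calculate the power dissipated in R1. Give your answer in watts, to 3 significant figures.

216 W

First combine the parallel branches into one equivalent R_p, then R1 + R_p is a series pair.
R_p = (180×63.6)/(180+63.6) = 47.00 Ω
R_total = 15.0 + 47.00 = 62.00 Ω
I = V / R_total = 235 / 62.00 = 3.791 A
R1 carries the full series current, so P = I²R.
P_R1 = (3.791)² × 15.0 = 215.5 W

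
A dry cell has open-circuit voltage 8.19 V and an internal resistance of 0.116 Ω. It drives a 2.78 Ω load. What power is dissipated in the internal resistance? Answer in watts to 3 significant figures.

0.928 W

The internal resistance carries the same current as the load; P_int = I²r.
I = ε / (r + R) = 8.19 / (0.116 + 2.78) = 2.828 A
P_int = I² r = (2.828)² × 0.116 = 0.9277 W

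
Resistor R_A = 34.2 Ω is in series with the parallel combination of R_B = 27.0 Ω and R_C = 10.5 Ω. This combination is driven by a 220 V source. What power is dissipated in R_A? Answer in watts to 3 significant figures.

Reduce the parallel pair to R_p first; the network is then a simple series string.
R_p = (27.0×10.5)/(27.0+10.5) = 7.560 Ω
R_total = 34.2 + 7.560 = 41.76 Ω
I = V / R_total = 220 / 41.76 = 5.268 A
R_A carries the full series current, so P = I²R.
P_R_A = (5.268)² × 34.2 = 949.2 W

949 W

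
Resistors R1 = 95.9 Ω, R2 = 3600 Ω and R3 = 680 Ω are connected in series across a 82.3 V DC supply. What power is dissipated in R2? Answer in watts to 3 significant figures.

Series elements share the same current, so find I first, then use P = I²R.
R_total = 95.9 + 3600 + 680 = 4376 Ω
I = V / R_total = 82.3 / 4376 = 0.01881 A
P_R2 = I² × R2 = (0.01881)² × 3600 = 1.273 W

1.27 W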